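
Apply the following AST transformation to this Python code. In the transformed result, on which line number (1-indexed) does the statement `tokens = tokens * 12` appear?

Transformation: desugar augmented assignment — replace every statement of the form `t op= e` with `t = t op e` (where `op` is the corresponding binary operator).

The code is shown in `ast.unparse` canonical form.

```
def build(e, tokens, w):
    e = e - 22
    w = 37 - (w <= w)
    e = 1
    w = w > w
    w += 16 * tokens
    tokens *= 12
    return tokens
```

7

Transformed code:
def build(e, tokens, w):
    e = e - 22
    w = 37 - (w <= w)
    e = 1
    w = w > w
    w = w + 16 * tokens
    tokens = tokens * 12
    return tokens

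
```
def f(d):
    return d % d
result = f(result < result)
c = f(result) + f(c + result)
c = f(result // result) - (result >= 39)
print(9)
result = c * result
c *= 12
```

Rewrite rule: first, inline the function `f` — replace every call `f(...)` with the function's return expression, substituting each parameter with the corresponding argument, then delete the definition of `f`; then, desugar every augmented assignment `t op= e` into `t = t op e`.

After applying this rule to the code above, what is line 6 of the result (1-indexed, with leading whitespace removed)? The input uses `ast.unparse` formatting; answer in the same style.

c = c * 12

Transformed code:
result = (result < result) % (result < result)
c = result % result + (c + result) % (c + result)
c = result // result % (result // result) - (result >= 39)
print(9)
result = c * result
c = c * 12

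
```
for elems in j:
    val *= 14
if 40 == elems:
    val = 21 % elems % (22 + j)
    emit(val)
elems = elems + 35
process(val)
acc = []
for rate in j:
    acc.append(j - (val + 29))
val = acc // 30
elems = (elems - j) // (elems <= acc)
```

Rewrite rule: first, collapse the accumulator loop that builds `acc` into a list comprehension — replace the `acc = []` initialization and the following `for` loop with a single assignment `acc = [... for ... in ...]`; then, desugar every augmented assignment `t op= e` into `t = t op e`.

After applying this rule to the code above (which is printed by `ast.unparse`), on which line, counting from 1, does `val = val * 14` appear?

2

Transformed code:
for elems in j:
    val = val * 14
if 40 == elems:
    val = 21 % elems % (22 + j)
    emit(val)
elems = elems + 35
process(val)
acc = [j - (val + 29) for rate in j]
val = acc // 30
elems = (elems - j) // (elems <= acc)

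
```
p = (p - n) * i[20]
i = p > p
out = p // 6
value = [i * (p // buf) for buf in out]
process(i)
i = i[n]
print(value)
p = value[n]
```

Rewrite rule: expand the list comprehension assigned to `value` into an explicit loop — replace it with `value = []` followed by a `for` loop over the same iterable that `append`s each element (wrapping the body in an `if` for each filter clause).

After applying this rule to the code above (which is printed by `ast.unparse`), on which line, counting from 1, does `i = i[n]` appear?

Transformed code:
p = (p - n) * i[20]
i = p > p
out = p // 6
value = []
for buf in out:
    value.append(i * (p // buf))
process(i)
i = i[n]
print(value)
p = value[n]

8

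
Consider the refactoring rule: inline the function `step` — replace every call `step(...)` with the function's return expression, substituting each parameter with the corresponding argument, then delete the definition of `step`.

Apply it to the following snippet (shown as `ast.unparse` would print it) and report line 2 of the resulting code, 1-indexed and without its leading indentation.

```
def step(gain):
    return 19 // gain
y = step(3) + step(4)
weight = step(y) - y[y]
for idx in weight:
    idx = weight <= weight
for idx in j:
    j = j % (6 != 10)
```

Transformed code:
y = 19 // 3 + 19 // 4
weight = 19 // y - y[y]
for idx in weight:
    idx = weight <= weight
for idx in j:
    j = j % (6 != 10)

weight = 19 // y - y[y]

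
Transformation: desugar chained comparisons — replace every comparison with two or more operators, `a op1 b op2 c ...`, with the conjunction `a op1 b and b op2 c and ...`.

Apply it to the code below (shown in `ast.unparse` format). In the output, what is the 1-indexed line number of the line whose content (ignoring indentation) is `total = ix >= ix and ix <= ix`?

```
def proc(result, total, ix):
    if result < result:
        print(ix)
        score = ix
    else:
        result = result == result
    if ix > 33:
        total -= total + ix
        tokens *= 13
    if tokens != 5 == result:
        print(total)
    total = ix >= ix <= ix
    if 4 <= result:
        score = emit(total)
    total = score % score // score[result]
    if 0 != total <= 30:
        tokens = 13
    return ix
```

Transformed code:
def proc(result, total, ix):
    if result < result:
        print(ix)
        score = ix
    else:
        result = result == result
    if ix > 33:
        total -= total + ix
        tokens *= 13
    if tokens != 5 and 5 == result:
        print(total)
    total = ix >= ix and ix <= ix
    if 4 <= result:
        score = emit(total)
    total = score % score // score[result]
    if 0 != total and total <= 30:
        tokens = 13
    return ix

12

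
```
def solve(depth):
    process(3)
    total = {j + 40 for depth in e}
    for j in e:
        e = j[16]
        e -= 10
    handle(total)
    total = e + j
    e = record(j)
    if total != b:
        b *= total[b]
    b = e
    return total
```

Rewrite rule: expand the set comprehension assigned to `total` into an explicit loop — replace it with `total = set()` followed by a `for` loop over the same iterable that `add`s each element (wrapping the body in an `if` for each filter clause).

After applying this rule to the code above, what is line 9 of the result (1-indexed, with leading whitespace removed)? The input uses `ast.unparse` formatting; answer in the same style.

handle(total)

Transformed code:
def solve(depth):
    process(3)
    total = set()
    for depth in e:
        total.add(j + 40)
    for j in e:
        e = j[16]
        e -= 10
    handle(total)
    total = e + j
    e = record(j)
    if total != b:
        b *= total[b]
    b = e
    return total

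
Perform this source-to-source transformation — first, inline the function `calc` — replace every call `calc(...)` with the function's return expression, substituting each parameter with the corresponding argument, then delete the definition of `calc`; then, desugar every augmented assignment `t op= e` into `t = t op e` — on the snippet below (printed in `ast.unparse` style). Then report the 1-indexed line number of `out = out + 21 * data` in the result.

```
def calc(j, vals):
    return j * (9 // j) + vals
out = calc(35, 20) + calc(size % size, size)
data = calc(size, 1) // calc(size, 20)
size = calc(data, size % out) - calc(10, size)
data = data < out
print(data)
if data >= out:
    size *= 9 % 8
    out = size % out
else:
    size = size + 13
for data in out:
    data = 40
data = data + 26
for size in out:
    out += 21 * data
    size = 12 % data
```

15

Transformed code:
out = 35 * (9 // 35) + 20 + (size % size * (9 // (size % size)) + size)
data = (size * (9 // size) + 1) // (size * (9 // size) + 20)
size = data * (9 // data) + size % out - (10 * (9 // 10) + size)
data = data < out
print(data)
if data >= out:
    size = size * (9 % 8)
    out = size % out
else:
    size = size + 13
for data in out:
    data = 40
data = data + 26
for size in out:
    out = out + 21 * data
    size = 12 % data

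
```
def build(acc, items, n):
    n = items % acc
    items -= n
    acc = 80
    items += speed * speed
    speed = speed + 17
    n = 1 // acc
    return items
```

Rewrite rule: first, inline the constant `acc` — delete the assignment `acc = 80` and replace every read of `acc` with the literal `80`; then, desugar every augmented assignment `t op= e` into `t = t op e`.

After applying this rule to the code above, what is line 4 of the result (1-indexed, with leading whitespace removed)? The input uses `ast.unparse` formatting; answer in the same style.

items = items + speed * speed

Transformed code:
def build(acc, items, n):
    n = items % 80
    items = items - n
    items = items + speed * speed
    speed = speed + 17
    n = 1 // 80
    return items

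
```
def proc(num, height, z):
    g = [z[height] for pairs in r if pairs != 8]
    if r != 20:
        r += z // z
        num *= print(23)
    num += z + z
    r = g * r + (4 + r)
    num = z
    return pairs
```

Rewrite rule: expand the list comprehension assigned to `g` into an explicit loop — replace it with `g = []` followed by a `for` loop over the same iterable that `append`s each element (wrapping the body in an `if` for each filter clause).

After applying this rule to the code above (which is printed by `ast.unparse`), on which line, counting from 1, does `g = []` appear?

2

Transformed code:
def proc(num, height, z):
    g = []
    for pairs in r:
        if pairs != 8:
            g.append(z[height])
    if r != 20:
        r += z // z
        num *= print(23)
    num += z + z
    r = g * r + (4 + r)
    num = z
    return pairs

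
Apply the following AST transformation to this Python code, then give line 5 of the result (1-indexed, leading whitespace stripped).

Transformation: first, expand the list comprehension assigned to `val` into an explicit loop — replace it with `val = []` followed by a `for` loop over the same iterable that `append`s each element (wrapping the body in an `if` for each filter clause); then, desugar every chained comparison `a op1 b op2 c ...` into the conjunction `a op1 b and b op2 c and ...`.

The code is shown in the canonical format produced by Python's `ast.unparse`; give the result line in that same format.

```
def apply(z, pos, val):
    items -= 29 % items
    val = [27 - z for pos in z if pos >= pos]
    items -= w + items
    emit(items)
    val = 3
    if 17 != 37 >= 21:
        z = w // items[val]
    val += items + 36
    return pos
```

if pos >= pos:

Transformed code:
def apply(z, pos, val):
    items -= 29 % items
    val = []
    for pos in z:
        if pos >= pos:
            val.append(27 - z)
    items -= w + items
    emit(items)
    val = 3
    if 17 != 37 and 37 >= 21:
        z = w // items[val]
    val += items + 36
    return pos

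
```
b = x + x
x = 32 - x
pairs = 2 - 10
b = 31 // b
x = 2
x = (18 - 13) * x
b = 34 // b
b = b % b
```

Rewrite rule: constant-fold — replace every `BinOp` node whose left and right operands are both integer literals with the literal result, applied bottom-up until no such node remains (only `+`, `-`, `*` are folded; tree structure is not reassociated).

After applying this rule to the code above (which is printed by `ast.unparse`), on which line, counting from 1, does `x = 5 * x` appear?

6

Transformed code:
b = x + x
x = 32 - x
pairs = -8
b = 31 // b
x = 2
x = 5 * x
b = 34 // b
b = b % b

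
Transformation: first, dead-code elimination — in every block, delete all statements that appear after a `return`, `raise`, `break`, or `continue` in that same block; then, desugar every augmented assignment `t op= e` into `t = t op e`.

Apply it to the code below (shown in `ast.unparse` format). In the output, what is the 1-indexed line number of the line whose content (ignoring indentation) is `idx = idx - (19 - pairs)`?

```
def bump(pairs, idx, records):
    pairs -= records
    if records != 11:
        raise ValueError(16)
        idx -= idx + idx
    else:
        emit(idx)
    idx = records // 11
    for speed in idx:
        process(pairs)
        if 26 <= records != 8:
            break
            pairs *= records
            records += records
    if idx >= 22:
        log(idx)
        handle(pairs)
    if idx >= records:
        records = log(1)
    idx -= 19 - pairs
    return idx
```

Transformed code:
def bump(pairs, idx, records):
    pairs = pairs - records
    if records != 11:
        raise ValueError(16)
    else:
        emit(idx)
    idx = records // 11
    for speed in idx:
        process(pairs)
        if 26 <= records != 8:
            break
    if idx >= 22:
        log(idx)
        handle(pairs)
    if idx >= records:
        records = log(1)
    idx = idx - (19 - pairs)
    return idx

17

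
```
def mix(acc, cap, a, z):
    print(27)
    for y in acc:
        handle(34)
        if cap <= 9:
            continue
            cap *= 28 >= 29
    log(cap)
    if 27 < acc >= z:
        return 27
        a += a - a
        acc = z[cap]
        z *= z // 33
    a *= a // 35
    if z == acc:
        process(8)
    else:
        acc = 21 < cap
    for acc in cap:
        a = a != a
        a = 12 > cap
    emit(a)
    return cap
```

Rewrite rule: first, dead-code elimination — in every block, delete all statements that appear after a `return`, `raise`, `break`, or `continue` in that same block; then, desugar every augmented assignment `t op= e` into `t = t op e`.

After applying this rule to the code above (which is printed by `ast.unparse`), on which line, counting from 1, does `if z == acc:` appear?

11

Transformed code:
def mix(acc, cap, a, z):
    print(27)
    for y in acc:
        handle(34)
        if cap <= 9:
            continue
    log(cap)
    if 27 < acc >= z:
        return 27
    a = a * (a // 35)
    if z == acc:
        process(8)
    else:
        acc = 21 < cap
    for acc in cap:
        a = a != a
        a = 12 > cap
    emit(a)
    return cap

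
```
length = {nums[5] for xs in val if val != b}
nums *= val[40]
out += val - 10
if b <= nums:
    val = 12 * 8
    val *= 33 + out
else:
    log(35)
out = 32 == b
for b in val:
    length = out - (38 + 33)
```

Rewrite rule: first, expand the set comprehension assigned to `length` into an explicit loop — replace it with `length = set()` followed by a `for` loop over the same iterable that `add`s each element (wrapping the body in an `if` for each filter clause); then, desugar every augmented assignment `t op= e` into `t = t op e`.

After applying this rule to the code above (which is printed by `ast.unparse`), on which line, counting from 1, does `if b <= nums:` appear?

Transformed code:
length = set()
for xs in val:
    if val != b:
        length.add(nums[5])
nums = nums * val[40]
out = out + (val - 10)
if b <= nums:
    val = 12 * 8
    val = val * (33 + out)
else:
    log(35)
out = 32 == b
for b in val:
    length = out - (38 + 33)

7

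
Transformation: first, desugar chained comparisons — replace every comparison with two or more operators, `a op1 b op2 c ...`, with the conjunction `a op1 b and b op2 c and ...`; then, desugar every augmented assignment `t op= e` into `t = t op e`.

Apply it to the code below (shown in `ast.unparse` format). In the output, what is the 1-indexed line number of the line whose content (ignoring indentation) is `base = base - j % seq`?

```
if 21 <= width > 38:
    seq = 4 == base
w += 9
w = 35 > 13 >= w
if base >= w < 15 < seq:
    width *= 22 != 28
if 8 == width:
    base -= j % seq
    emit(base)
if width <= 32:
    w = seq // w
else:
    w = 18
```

Transformed code:
if 21 <= width and width > 38:
    seq = 4 == base
w = w + 9
w = 35 > 13 and 13 >= w
if base >= w and w < 15 and (15 < seq):
    width = width * (22 != 28)
if 8 == width:
    base = base - j % seq
    emit(base)
if width <= 32:
    w = seq // w
else:
    w = 18

8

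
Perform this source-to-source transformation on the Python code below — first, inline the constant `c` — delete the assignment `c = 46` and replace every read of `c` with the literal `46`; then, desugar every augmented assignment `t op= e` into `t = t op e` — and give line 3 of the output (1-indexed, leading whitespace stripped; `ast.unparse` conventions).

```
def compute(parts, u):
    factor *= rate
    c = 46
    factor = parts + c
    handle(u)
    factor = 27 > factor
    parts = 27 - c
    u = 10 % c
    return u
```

factor = parts + 46

Transformed code:
def compute(parts, u):
    factor = factor * rate
    factor = parts + 46
    handle(u)
    factor = 27 > factor
    parts = 27 - 46
    u = 10 % 46
    return u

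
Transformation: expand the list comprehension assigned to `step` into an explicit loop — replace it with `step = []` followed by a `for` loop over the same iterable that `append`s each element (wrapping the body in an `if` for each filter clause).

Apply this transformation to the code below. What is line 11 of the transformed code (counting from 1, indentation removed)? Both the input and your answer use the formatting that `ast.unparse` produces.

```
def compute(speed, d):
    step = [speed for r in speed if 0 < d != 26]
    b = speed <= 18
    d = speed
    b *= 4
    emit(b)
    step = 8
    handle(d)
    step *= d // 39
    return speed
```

handle(d)

Transformed code:
def compute(speed, d):
    step = []
    for r in speed:
        if 0 < d != 26:
            step.append(speed)
    b = speed <= 18
    d = speed
    b *= 4
    emit(b)
    step = 8
    handle(d)
    step *= d // 39
    return speed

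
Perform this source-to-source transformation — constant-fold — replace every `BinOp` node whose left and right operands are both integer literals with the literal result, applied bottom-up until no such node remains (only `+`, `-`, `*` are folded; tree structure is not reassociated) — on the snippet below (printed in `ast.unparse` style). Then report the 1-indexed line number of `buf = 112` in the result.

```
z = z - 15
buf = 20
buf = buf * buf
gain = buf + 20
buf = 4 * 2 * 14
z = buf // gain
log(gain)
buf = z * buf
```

Transformed code:
z = z - 15
buf = 20
buf = buf * buf
gain = buf + 20
buf = 112
z = buf // gain
log(gain)
buf = z * buf

5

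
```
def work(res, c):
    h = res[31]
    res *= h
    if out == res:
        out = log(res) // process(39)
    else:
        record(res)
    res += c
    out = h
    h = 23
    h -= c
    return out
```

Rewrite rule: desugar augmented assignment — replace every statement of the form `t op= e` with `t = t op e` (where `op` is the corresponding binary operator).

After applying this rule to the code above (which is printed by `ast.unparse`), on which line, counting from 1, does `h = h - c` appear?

Transformed code:
def work(res, c):
    h = res[31]
    res = res * h
    if out == res:
        out = log(res) // process(39)
    else:
        record(res)
    res = res + c
    out = h
    h = 23
    h = h - c
    return out

11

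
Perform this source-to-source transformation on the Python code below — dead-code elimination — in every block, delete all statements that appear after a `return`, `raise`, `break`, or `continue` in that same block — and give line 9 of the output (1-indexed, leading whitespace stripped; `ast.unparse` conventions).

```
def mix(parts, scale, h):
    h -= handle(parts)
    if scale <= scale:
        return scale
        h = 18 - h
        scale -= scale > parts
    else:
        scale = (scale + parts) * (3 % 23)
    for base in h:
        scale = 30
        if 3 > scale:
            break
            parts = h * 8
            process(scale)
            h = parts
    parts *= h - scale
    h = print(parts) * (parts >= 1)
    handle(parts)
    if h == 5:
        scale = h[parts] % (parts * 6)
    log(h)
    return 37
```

if 3 > scale:

Transformed code:
def mix(parts, scale, h):
    h -= handle(parts)
    if scale <= scale:
        return scale
    else:
        scale = (scale + parts) * (3 % 23)
    for base in h:
        scale = 30
        if 3 > scale:
            break
    parts *= h - scale
    h = print(parts) * (parts >= 1)
    handle(parts)
    if h == 5:
        scale = h[parts] % (parts * 6)
    log(h)
    return 37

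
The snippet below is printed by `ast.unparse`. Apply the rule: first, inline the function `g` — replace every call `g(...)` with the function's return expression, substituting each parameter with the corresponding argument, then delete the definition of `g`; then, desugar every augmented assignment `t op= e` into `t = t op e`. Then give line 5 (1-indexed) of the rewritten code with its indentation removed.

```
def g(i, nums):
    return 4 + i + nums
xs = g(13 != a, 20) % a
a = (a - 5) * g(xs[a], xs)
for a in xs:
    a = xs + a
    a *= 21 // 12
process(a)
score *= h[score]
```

Transformed code:
xs = (4 + (13 != a) + 20) % a
a = (a - 5) * (4 + xs[a] + xs)
for a in xs:
    a = xs + a
    a = a * (21 // 12)
process(a)
score = score * h[score]

a = a * (21 // 12)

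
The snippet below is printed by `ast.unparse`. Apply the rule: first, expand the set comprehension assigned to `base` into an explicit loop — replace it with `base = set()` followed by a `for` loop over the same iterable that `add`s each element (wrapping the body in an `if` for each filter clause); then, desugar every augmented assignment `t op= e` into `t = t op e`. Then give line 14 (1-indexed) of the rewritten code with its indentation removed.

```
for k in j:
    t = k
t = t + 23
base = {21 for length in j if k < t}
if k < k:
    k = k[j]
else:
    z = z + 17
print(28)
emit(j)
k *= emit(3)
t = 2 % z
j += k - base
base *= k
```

k = k * emit(3)

Transformed code:
for k in j:
    t = k
t = t + 23
base = set()
for length in j:
    if k < t:
        base.add(21)
if k < k:
    k = k[j]
else:
    z = z + 17
print(28)
emit(j)
k = k * emit(3)
t = 2 % z
j = j + (k - base)
base = base * k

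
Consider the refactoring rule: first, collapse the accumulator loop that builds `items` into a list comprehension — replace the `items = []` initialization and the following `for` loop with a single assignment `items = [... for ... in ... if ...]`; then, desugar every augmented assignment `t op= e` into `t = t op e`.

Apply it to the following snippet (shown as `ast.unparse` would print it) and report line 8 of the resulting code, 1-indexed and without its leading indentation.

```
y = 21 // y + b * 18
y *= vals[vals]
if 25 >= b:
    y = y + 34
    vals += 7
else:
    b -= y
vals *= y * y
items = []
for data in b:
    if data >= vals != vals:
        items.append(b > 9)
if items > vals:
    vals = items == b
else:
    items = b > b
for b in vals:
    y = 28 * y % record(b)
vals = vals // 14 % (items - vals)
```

vals = vals * (y * y)

Transformed code:
y = 21 // y + b * 18
y = y * vals[vals]
if 25 >= b:
    y = y + 34
    vals = vals + 7
else:
    b = b - y
vals = vals * (y * y)
items = [b > 9 for data in b if data >= vals != vals]
if items > vals:
    vals = items == b
else:
    items = b > b
for b in vals:
    y = 28 * y % record(b)
vals = vals // 14 % (items - vals)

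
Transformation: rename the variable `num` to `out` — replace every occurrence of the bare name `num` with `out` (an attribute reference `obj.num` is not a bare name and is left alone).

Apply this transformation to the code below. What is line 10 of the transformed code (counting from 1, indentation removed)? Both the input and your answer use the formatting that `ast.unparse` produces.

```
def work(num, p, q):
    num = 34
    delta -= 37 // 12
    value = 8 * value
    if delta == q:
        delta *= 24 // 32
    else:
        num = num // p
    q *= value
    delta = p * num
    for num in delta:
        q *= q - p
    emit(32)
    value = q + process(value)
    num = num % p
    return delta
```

Transformed code:
def work(out, p, q):
    out = 34
    delta -= 37 // 12
    value = 8 * value
    if delta == q:
        delta *= 24 // 32
    else:
        out = out // p
    q *= value
    delta = p * out
    for out in delta:
        q *= q - p
    emit(32)
    value = q + process(value)
    out = out % p
    return delta

delta = p * out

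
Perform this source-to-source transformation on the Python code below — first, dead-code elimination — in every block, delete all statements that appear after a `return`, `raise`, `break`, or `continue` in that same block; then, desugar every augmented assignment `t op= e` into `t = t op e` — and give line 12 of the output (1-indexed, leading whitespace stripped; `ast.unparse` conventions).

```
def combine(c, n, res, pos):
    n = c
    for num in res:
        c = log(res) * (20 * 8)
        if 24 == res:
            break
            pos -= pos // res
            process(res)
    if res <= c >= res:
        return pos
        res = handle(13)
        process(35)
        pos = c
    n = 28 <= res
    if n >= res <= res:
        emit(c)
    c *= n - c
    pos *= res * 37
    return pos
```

c = c * (n - c)

Transformed code:
def combine(c, n, res, pos):
    n = c
    for num in res:
        c = log(res) * (20 * 8)
        if 24 == res:
            break
    if res <= c >= res:
        return pos
    n = 28 <= res
    if n >= res <= res:
        emit(c)
    c = c * (n - c)
    pos = pos * (res * 37)
    return pos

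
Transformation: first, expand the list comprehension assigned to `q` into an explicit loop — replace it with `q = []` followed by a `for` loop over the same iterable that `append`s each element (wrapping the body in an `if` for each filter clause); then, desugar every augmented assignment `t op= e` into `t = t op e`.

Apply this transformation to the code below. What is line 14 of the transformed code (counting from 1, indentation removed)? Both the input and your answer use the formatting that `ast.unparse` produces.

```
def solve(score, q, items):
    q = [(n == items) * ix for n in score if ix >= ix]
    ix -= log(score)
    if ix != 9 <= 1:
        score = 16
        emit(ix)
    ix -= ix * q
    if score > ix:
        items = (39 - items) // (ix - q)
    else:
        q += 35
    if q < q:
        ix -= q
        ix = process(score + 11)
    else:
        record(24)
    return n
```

q = q + 35

Transformed code:
def solve(score, q, items):
    q = []
    for n in score:
        if ix >= ix:
            q.append((n == items) * ix)
    ix = ix - log(score)
    if ix != 9 <= 1:
        score = 16
        emit(ix)
    ix = ix - ix * q
    if score > ix:
        items = (39 - items) // (ix - q)
    else:
        q = q + 35
    if q < q:
        ix = ix - q
        ix = process(score + 11)
    else:
        record(24)
    return n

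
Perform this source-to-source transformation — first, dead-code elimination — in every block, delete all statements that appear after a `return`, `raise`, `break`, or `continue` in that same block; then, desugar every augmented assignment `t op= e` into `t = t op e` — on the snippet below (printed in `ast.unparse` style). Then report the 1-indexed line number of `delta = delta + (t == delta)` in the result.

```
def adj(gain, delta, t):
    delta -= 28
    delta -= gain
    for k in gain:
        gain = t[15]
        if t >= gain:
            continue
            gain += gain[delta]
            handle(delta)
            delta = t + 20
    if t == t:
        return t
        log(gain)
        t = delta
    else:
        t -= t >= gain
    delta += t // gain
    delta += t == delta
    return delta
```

13

Transformed code:
def adj(gain, delta, t):
    delta = delta - 28
    delta = delta - gain
    for k in gain:
        gain = t[15]
        if t >= gain:
            continue
    if t == t:
        return t
    else:
        t = t - (t >= gain)
    delta = delta + t // gain
    delta = delta + (t == delta)
    return delta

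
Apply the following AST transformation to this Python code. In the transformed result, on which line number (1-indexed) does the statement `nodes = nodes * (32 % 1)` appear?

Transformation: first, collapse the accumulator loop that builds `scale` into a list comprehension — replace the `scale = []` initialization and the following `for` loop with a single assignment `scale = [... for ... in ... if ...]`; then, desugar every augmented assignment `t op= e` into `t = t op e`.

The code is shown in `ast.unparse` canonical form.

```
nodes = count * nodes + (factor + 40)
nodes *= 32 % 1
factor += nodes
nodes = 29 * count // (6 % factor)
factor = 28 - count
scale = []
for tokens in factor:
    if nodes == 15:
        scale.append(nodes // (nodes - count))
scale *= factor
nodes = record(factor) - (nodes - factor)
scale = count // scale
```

2

Transformed code:
nodes = count * nodes + (factor + 40)
nodes = nodes * (32 % 1)
factor = factor + nodes
nodes = 29 * count // (6 % factor)
factor = 28 - count
scale = [nodes // (nodes - count) for tokens in factor if nodes == 15]
scale = scale * factor
nodes = record(factor) - (nodes - factor)
scale = count // scale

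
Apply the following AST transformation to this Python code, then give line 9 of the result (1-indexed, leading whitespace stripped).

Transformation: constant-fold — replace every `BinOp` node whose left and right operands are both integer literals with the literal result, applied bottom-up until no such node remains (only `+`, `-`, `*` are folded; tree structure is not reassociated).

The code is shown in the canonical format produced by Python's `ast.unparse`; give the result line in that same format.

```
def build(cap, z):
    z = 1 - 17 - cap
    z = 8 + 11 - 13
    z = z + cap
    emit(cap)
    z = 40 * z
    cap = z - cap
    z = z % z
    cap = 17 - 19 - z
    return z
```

Transformed code:
def build(cap, z):
    z = -16 - cap
    z = 6
    z = z + cap
    emit(cap)
    z = 40 * z
    cap = z - cap
    z = z % z
    cap = -2 - z
    return z

cap = -2 - z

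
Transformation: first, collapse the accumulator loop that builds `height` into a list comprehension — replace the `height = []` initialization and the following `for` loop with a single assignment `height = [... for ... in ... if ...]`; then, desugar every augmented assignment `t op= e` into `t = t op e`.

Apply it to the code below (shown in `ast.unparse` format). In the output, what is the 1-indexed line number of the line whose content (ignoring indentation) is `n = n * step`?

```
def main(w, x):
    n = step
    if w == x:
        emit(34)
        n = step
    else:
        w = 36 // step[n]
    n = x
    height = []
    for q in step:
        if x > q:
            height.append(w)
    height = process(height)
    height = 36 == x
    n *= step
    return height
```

Transformed code:
def main(w, x):
    n = step
    if w == x:
        emit(34)
        n = step
    else:
        w = 36 // step[n]
    n = x
    height = [w for q in step if x > q]
    height = process(height)
    height = 36 == x
    n = n * step
    return height

12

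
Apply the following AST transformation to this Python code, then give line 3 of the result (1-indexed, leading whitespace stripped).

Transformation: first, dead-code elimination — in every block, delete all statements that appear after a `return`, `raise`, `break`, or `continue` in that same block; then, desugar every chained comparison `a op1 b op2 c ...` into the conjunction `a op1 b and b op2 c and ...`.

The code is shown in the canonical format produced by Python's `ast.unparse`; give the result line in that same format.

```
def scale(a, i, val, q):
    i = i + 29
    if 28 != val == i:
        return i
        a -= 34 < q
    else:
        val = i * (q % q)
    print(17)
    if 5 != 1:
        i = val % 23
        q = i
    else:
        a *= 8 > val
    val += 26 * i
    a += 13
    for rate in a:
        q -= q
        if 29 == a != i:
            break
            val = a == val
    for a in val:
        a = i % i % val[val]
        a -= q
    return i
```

Transformed code:
def scale(a, i, val, q):
    i = i + 29
    if 28 != val and val == i:
        return i
    else:
        val = i * (q % q)
    print(17)
    if 5 != 1:
        i = val % 23
        q = i
    else:
        a *= 8 > val
    val += 26 * i
    a += 13
    for rate in a:
        q -= q
        if 29 == a and a != i:
            break
    for a in val:
        a = i % i % val[val]
        a -= q
    return i

if 28 != val and val == i:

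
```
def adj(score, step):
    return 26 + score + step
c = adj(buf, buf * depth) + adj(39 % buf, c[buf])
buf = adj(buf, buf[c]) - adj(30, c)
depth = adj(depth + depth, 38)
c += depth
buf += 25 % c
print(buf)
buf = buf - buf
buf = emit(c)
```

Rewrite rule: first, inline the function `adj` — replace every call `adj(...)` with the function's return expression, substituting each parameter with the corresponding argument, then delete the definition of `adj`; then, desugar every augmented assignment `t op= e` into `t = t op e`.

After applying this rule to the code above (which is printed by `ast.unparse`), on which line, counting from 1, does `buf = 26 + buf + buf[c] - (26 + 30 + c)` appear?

Transformed code:
c = 26 + buf + buf * depth + (26 + 39 % buf + c[buf])
buf = 26 + buf + buf[c] - (26 + 30 + c)
depth = 26 + (depth + depth) + 38
c = c + depth
buf = buf + 25 % c
print(buf)
buf = buf - buf
buf = emit(c)

2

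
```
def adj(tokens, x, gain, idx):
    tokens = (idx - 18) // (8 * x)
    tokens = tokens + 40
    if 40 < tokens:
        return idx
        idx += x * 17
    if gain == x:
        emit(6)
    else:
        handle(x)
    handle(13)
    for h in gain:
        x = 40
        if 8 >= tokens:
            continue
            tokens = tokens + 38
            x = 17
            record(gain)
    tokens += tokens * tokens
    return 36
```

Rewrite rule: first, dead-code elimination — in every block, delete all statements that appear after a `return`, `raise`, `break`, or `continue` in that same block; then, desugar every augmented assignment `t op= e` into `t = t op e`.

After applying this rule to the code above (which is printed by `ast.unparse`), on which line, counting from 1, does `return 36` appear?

Transformed code:
def adj(tokens, x, gain, idx):
    tokens = (idx - 18) // (8 * x)
    tokens = tokens + 40
    if 40 < tokens:
        return idx
    if gain == x:
        emit(6)
    else:
        handle(x)
    handle(13)
    for h in gain:
        x = 40
        if 8 >= tokens:
            continue
    tokens = tokens + tokens * tokens
    return 36

16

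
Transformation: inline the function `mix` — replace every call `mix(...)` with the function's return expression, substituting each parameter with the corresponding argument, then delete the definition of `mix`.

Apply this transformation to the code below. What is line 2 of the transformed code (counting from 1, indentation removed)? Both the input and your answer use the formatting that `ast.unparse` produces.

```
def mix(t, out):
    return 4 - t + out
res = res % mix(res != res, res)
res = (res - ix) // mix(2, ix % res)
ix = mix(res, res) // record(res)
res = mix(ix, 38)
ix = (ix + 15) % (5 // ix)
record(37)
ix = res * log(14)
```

res = (res - ix) // (4 - 2 + ix % res)

Transformed code:
res = res % (4 - (res != res) + res)
res = (res - ix) // (4 - 2 + ix % res)
ix = (4 - res + res) // record(res)
res = 4 - ix + 38
ix = (ix + 15) % (5 // ix)
record(37)
ix = res * log(14)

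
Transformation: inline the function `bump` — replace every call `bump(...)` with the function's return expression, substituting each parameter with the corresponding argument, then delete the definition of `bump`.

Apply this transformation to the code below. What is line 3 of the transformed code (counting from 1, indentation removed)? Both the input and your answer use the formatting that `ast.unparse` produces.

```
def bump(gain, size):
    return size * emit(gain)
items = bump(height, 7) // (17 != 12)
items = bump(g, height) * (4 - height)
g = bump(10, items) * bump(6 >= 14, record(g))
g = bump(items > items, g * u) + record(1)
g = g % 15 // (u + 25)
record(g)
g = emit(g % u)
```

Transformed code:
items = 7 * emit(height) // (17 != 12)
items = height * emit(g) * (4 - height)
g = items * emit(10) * (record(g) * emit(6 >= 14))
g = g * u * emit(items > items) + record(1)
g = g % 15 // (u + 25)
record(g)
g = emit(g % u)

g = items * emit(10) * (record(g) * emit(6 >= 14))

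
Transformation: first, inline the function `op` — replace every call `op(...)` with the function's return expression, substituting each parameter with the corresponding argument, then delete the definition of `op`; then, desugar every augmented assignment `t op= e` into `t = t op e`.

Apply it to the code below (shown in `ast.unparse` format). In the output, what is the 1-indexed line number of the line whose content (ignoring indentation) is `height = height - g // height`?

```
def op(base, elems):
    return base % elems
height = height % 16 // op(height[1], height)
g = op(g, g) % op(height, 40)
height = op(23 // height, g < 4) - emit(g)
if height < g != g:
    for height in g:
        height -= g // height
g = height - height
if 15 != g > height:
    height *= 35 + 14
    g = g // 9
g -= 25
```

Transformed code:
height = height % 16 // (height[1] % height)
g = g % g % (height % 40)
height = 23 // height % (g < 4) - emit(g)
if height < g != g:
    for height in g:
        height = height - g // height
g = height - height
if 15 != g > height:
    height = height * (35 + 14)
    g = g // 9
g = g - 25

6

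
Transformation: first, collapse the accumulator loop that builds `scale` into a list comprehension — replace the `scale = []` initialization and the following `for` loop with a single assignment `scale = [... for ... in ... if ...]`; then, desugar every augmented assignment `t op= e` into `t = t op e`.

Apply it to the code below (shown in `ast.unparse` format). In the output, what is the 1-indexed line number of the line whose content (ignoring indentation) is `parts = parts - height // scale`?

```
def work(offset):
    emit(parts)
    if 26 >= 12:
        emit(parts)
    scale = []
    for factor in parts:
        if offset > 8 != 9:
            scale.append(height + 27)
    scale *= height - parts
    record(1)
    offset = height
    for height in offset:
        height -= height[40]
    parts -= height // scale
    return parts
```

Transformed code:
def work(offset):
    emit(parts)
    if 26 >= 12:
        emit(parts)
    scale = [height + 27 for factor in parts if offset > 8 != 9]
    scale = scale * (height - parts)
    record(1)
    offset = height
    for height in offset:
        height = height - height[40]
    parts = parts - height // scale
    return parts

11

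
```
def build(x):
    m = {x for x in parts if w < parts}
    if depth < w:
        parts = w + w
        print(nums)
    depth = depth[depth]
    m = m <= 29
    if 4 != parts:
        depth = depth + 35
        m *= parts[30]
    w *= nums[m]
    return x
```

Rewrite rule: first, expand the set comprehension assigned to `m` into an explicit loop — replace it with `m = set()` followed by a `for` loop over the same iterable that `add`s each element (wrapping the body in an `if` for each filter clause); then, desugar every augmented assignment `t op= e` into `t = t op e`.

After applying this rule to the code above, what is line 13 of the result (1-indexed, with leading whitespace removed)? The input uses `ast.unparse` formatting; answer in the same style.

Transformed code:
def build(x):
    m = set()
    for x in parts:
        if w < parts:
            m.add(x)
    if depth < w:
        parts = w + w
        print(nums)
    depth = depth[depth]
    m = m <= 29
    if 4 != parts:
        depth = depth + 35
        m = m * parts[30]
    w = w * nums[m]
    return x

m = m * parts[30]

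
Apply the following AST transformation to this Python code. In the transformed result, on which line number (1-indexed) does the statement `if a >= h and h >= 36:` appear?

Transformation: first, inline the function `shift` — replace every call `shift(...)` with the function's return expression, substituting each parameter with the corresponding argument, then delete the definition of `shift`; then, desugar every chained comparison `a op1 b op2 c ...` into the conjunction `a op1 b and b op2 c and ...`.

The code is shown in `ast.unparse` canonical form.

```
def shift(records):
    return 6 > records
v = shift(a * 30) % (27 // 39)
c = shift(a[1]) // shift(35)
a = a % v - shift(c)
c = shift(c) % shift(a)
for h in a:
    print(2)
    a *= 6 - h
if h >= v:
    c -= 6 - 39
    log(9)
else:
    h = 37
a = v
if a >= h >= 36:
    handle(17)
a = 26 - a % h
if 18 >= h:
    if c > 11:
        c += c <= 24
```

14

Transformed code:
v = (6 > a * 30) % (27 // 39)
c = (6 > a[1]) // (6 > 35)
a = a % v - (6 > c)
c = (6 > c) % (6 > a)
for h in a:
    print(2)
    a *= 6 - h
if h >= v:
    c -= 6 - 39
    log(9)
else:
    h = 37
a = v
if a >= h and h >= 36:
    handle(17)
a = 26 - a % h
if 18 >= h:
    if c > 11:
        c += c <= 24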